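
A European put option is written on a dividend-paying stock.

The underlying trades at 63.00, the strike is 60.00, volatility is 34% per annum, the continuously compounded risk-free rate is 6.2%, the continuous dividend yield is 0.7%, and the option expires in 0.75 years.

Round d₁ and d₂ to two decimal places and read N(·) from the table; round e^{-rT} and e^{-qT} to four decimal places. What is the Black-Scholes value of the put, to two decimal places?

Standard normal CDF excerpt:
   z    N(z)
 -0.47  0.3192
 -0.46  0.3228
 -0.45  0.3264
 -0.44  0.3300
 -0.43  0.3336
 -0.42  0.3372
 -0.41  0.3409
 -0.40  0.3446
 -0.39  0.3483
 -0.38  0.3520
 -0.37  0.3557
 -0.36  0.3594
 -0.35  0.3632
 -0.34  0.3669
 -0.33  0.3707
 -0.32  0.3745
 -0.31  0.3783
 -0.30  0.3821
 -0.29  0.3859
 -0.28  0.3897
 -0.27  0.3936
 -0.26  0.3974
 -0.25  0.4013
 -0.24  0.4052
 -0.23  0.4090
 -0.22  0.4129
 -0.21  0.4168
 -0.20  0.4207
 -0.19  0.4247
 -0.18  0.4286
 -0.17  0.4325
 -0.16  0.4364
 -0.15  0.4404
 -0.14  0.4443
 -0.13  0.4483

T = 0.75;  σ√T = 0.2944
ln(S/K) + (r − q + σ²/2)T = ln(63/60) + (0.062 − 0.007 + 0.34²/2)·0.75 = 0.0488 + 0.0846 = 0.1334
d₁ = 0.1334 / 0.2944 = 0.4530 → 0.45
d₂ = d₁ − σ√T = 0.4530 − 0.2944 = 0.1586 → 0.16
e^(−qT) = e^(−0.007·0.75) = 0.9948;  e^(−rT) = e^(−0.062·0.75) = 0.9546
P = 60·0.9546·N(-0.16) − 63·0.9948·N(-0.45) = 60·0.9546·0.4364 − 63·0.9948·0.3264 = 24.9952 − 20.4563 = 4.5390

4.54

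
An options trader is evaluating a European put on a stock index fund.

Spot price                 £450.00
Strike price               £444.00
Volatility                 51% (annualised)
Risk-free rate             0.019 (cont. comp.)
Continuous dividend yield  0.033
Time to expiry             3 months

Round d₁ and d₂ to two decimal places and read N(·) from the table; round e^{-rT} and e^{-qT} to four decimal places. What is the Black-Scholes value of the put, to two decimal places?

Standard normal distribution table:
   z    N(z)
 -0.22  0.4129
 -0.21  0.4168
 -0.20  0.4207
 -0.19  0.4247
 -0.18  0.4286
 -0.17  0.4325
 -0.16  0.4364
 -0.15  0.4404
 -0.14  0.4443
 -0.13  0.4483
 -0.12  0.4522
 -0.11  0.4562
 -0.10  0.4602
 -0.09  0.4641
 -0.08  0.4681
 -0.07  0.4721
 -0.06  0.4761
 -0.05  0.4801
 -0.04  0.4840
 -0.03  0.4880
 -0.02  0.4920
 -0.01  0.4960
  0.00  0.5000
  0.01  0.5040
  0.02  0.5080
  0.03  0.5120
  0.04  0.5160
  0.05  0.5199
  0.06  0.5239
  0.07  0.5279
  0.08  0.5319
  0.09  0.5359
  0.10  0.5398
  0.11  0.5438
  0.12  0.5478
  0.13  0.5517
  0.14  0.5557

σ√T = 0.51 × 0.5000 = 0.2550
d₁ = [ln(450/444) + (0.019 − 0.033 + 0.51²/2)·0.25] / 0.2550 = [0.0134 + 0.0290] / 0.2550 = 0.1664 → 0.17
d₂ = d₁ − σ√T = 0.1664 − 0.2550 = -0.0886 → -0.09
exp(−qT) = exp(−0.033·0.25) = 0.9918;  exp(−rT) = exp(−0.019·0.25) = 0.9953
P = 444·0.9953·N(0.09) − 450·0.9918·N(-0.17) = 444·0.9953·0.5359 − 450·0.9918·0.4325 = 236.8213 − 193.0291 = 43.7922

£43.79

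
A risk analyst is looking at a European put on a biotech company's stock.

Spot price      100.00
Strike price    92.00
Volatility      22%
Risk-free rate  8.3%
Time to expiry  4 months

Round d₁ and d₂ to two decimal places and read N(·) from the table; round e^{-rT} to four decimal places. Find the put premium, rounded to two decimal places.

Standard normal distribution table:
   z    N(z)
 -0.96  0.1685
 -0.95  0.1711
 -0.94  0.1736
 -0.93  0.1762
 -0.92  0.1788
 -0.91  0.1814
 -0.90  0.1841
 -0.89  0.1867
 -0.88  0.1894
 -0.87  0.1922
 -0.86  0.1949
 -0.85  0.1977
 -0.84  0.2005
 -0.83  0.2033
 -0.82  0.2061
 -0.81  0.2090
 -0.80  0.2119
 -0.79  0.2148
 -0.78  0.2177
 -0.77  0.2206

1.34

σ√T = 0.22·√0.3333 = 0.1270
ln(S/K) + (r + σ²/2)T = ln(100/92) + (0.083 + 0.22²/2)·0.3333 = 0.0834 + 0.0357 = 0.1191
d₁ = 0.1191 / 0.1270 = 0.9378 which rounds to 0.94
d₂ = d₁ − σ√T = 0.9378 − 0.1270 = 0.8108 which rounds to 0.81
exp(−rT) = exp(−0.083·0.3333) = 0.9727
N(−d₂) = N(-0.81) = 0.2090;  N(−d₁) = N(-0.94) = 0.1736
P = 92·0.9727·0.2090 − 100·0.1736 = 18.7031 − 17.3600 = 1.3431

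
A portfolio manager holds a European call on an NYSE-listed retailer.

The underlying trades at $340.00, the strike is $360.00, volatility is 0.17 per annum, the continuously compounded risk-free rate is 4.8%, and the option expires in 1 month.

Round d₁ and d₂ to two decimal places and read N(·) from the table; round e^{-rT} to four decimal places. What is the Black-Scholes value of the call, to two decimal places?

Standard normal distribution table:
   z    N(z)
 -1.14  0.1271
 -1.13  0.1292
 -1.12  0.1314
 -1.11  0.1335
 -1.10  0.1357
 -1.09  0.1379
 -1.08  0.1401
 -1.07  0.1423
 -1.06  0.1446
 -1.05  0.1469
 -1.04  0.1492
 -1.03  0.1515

$1.30

σ√T = 0.17 × 0.2887 = 0.0491
d₁ = [ln(340/360) + (0.048 + 0.17²/2)·0.08333] / 0.0491 = [-0.0572 + 0.0052] / 0.0491 = -1.0587 ≈ -1.06
d₂ = d₁ − σ√T = -1.0587 − 0.0491 = -1.1078 ≈ -1.11
e^(−rT) = e^(−0.048·0.08333) = 0.9960
N(d₁) = N(-1.06) = 0.1446;  N(d₂) = N(-1.11) = 0.1335
C = 340·0.1446 − 360·0.9960·0.1335 = 49.1640 − 47.8678 = 1.2962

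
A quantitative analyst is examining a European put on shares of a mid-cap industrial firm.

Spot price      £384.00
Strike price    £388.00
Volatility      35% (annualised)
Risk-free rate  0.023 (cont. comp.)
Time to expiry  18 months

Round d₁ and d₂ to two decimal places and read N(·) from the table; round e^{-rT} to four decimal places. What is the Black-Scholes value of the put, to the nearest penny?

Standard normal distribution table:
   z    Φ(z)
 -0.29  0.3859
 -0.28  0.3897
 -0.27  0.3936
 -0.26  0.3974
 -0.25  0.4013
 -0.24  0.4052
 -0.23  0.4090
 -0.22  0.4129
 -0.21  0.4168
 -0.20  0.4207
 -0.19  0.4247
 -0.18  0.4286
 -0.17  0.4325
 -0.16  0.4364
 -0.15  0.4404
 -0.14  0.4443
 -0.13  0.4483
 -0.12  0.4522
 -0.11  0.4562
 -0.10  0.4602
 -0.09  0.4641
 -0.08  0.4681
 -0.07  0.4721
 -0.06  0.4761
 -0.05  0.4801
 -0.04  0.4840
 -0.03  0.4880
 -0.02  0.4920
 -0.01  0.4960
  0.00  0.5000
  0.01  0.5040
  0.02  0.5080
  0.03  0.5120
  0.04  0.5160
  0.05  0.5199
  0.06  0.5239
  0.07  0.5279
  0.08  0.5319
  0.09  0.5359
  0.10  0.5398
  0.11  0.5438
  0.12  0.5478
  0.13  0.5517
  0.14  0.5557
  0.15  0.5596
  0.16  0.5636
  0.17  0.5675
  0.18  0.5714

T = 1.5;  σ√T = 0.4287
ln(S/K) + (r + σ²/2)T = ln(384/388) + (0.023 + 0.35²/2)·1.5 = -0.0104 + 0.1264 = 0.1160
d₁ = 0.1160 / 0.4287 = 0.2706 ≈ 0.27
d₂ = d₁ − σ√T = 0.2706 − 0.4287 = -0.1580 ≈ -0.16
exp(−rT) = exp(−0.023·1.5) = 0.9661
N(−d₂) = N(0.16) = 0.5636;  N(−d₁) = N(-0.27) = 0.3936
P = 388·0.9661·0.5636 − 384·0.3936 = 211.2637 − 151.1424 = 60.1213

£60.12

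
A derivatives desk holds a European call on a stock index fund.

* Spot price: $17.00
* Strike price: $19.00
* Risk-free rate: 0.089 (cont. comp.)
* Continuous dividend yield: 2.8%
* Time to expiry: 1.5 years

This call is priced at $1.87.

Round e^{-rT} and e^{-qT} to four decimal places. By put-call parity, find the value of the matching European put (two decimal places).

$2.19

exp(−qT) = exp(−0.028·1.5) = 0.9589;  exp(−rT) = exp(−0.089·1.5) = 0.8750
Put-call parity: C − P = S·e^(−qT) − K·e^(−rT) = 17·0.9589 − 19·0.8750 = 16.3013 − 16.6250 = -0.3237
P = C − (C − P) = 1.87 − (-0.3237) = 2.1937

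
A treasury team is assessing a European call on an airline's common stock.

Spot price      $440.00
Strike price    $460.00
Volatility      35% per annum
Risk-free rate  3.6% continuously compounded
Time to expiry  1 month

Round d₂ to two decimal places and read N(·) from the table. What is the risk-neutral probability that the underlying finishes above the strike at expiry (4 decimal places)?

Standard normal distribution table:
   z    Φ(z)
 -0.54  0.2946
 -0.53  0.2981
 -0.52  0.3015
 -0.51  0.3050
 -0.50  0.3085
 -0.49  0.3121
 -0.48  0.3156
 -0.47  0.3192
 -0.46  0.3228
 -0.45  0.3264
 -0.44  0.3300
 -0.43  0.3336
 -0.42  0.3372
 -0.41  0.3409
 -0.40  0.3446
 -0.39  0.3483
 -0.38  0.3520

0.3228

T = 0.08333;  σ√T = 0.1010
d₁ = [ln(440/460) + (0.036 + ½·0.35²)·0.08333] / (σ√T) = (-0.0445 + 0.0081) / 0.1010 = -0.3597 which rounds to -0.36
d₂ = -0.3597 − 0.1010 = -0.4608 which rounds to -0.46
Pr(exercise) under Q = N(d₂) = 0.3228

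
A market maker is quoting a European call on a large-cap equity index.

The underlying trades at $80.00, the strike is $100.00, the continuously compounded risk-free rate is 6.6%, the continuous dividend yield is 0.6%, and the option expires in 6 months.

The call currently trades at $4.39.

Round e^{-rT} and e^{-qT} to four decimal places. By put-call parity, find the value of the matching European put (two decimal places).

e^(−qT) = e^(−0.006·0.5) = 0.9970;  e^(−rT) = e^(−0.066·0.5) = 0.9675
Put-call parity: C − P = S·e^(−qT) − K·e^(−rT) = 80·0.9970 − 100·0.9675 = 79.7600 − 96.7500 = -16.9900
P = C − (C − P) = 4.39 − (-16.9900) = 21.3800

$21.38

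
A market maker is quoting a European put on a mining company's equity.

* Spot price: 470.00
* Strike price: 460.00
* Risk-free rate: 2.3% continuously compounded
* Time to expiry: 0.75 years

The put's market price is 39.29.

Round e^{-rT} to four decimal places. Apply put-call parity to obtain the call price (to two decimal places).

57.16

e^(−rT) = e^(−0.023·0.75) = 0.9829
Put-call parity: C − P = S − K·e^(−rT) = 470 − 460·0.9829 = 470 − 452.1340 = 17.8660
C = P + (C − P) = 39.29 + (17.8660) = 57.1560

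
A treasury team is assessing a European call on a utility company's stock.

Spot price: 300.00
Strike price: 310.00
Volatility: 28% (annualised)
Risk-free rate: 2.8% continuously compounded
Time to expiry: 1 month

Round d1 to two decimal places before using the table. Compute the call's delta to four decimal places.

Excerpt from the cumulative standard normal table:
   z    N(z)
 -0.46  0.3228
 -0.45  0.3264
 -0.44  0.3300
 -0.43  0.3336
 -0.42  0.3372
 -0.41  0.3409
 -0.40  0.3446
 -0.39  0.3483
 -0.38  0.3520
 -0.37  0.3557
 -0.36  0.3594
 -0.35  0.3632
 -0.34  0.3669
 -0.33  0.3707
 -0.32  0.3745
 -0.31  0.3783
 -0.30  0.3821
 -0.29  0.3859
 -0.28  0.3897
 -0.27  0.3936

T = 0.08333;  σ√T = 0.0808
d₁ = [ln(300/310) + (0.028 + 0.28²/2)·0.08333] / 0.0808 = [-0.0328 + 0.0056] / 0.0808 = -0.3364 ⇒ -0.34
N(d₁) = N(-0.34) = 0.3669
Δ_call = N(d₁) = 0.3669

0.3669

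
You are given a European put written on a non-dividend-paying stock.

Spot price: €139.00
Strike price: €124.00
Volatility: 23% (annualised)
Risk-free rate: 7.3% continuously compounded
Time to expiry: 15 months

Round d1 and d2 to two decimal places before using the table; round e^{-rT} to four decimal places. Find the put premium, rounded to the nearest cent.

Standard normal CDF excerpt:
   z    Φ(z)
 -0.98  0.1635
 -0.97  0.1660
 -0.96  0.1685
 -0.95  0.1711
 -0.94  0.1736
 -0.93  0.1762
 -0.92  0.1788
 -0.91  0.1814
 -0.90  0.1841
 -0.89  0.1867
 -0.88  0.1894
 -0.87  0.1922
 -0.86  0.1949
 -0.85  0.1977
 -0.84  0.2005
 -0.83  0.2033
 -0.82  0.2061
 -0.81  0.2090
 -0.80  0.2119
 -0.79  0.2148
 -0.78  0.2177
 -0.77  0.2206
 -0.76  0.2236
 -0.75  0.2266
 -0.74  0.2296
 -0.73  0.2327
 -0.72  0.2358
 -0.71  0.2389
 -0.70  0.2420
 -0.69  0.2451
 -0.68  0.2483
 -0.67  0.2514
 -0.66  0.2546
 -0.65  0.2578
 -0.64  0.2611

€3.96

σ√T = 0.23·√1.25 = 0.2571
d₁ = [ln(139/124) + (0.073 + 0.23²/2)·1.25] / 0.2571 = [0.1142 + 0.1243] / 0.2571 = 0.9275 ⇒ 0.93
d₂ = d₁ − σ√T = 0.9275 − 0.2571 = 0.6704 ⇒ 0.67
e^(−rT) = e^(−0.073·1.25) = 0.9128
N(−d₂) = N(-0.67) = 0.2514;  N(−d₁) = N(-0.93) = 0.1762
P = 124·0.9128·0.2514 − 139·0.1762 = 28.4553 − 24.4918 = 3.9635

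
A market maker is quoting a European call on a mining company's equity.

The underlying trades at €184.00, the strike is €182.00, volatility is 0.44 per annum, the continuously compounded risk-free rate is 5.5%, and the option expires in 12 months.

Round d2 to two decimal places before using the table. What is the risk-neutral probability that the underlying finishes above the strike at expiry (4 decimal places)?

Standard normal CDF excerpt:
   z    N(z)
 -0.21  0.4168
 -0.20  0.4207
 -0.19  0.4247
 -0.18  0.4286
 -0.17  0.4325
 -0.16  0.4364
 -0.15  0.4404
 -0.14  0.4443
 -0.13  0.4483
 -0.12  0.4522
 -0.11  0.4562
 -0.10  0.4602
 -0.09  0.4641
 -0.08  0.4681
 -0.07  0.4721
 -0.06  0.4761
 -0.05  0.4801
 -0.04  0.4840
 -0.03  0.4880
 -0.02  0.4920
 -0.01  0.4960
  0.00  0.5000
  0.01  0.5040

σ√T = 0.44·√1 = 0.4400
d₁ = [ln(184/182) + (0.055 + ½·0.44²)·1] / (σ√T) = (0.0109 + 0.1518) / 0.4400 = 0.3698 → 0.37
d₂ = 0.3698 − 0.4400 = -0.0702 → -0.07
Risk-neutral Pr[S_T > K] = N(d₂) = N(-0.07) = 0.4721

0.4721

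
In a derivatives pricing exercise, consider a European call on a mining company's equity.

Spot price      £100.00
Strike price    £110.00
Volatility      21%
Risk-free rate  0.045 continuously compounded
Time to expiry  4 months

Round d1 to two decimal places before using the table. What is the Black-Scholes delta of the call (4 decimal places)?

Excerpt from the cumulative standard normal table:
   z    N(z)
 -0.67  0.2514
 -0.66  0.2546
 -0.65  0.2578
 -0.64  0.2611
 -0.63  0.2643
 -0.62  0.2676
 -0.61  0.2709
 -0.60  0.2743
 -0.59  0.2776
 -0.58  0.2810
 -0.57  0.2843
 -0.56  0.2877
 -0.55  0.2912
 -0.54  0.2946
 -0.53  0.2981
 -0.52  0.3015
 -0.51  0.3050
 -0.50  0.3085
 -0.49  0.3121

0.2743

σ√T = 0.21·√0.3333 = 0.1212
d₁ = [ln(100/110) + (0.045 + 0.21²/2)·0.3333] / 0.1212 = [-0.0953 + 0.0223] / 0.1212 = -0.6018 → -0.60
N(d₁) = N(-0.60) = 0.2743
Δ_call = N(d₁) = 0.2743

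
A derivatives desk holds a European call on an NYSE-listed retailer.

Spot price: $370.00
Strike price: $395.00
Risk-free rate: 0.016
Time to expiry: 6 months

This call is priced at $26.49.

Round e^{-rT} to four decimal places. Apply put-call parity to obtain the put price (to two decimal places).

$48.33

e^(−rT) = e^(−0.016·0.5) = 0.9920
Put-call parity: C − P = S − K·e^(−rT) = 370 − 395·0.9920 = 370 − 391.8400 = -21.8400
P = C − (C − P) = 26.49 − (-21.8400) = 48.3300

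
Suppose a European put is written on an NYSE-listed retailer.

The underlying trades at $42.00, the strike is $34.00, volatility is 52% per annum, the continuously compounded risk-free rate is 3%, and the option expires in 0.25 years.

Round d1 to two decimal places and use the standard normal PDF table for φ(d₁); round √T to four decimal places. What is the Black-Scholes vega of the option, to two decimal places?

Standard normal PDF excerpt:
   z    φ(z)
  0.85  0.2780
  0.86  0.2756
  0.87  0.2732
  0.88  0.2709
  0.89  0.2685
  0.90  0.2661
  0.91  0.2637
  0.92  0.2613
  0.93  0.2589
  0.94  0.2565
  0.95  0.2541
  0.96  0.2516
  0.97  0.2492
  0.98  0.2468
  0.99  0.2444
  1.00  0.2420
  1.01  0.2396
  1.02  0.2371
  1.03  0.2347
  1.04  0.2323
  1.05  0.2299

σ√T = 0.52·√0.25 = 0.2600
d₁ = [ln(42/34) + (0.03 + 0.52²/2)·0.25] / 0.2600 = [0.2113 + 0.0413] / 0.2600 = 0.9716 ⇒ 0.97
√T = √0.25 = 0.5000
φ(d₁) = φ(0.97) = 0.2492
vega = S·φ(d₁)·√T = 42·0.2492·0.5000 = 5.2332

5.23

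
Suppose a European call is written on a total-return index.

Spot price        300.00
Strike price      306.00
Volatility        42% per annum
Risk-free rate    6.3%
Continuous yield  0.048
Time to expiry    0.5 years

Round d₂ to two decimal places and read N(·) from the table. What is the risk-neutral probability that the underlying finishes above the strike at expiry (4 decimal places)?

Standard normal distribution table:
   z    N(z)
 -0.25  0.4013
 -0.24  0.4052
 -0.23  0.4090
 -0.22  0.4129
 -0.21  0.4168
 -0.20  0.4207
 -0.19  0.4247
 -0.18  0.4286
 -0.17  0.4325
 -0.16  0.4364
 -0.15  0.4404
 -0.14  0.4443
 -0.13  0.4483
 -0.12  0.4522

0.4247

σ√T = 0.42·√0.5 = 0.2970
d₁ = [ln(300/306) + (0.063 − 0.048 + 0.42²/2)·0.5] / 0.2970 = [-0.0198 + 0.0516] / 0.2970 = 0.1071 → 0.11
d₂ = d₁ − σ√T = 0.1071 − 0.2970 = -0.1899 → -0.19
Risk-neutral Pr[S_T > K] = N(d₂) = N(-0.19) = 0.4247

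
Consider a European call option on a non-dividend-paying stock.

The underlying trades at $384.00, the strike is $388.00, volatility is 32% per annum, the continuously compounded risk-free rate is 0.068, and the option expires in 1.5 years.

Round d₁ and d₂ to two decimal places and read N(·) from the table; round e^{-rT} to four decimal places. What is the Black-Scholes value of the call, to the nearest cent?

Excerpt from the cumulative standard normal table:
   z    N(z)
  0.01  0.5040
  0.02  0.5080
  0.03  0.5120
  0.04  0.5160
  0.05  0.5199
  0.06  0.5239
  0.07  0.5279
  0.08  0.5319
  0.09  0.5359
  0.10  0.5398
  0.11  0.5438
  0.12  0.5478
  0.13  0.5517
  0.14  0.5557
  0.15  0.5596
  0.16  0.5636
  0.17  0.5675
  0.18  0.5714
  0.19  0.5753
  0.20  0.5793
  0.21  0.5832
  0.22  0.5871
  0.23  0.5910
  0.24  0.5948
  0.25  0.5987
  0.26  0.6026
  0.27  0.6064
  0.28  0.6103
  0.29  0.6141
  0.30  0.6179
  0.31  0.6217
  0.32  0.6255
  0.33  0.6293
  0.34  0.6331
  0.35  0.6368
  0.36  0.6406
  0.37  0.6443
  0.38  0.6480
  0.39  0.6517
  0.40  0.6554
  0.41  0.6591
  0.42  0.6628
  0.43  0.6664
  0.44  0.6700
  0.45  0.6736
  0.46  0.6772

T = 1.5;  σ√T = 0.3919
d₁ = [ln(384/388) + (0.068 + 0.32²/2)·1.5] / 0.3919 = [-0.0104 + 0.1788] / 0.3919 = 0.4298 which rounds to 0.43
d₂ = d₁ − σ√T = 0.4298 − 0.3919 = 0.0379 which rounds to 0.04
exp(−rT) = exp(−0.068·1.5) = 0.9030
C = 384·N(0.43) − 388·0.9030·N(0.04) = 384·0.6664 − 388·0.9030·0.5160 = 255.8976 − 180.7878 = 75.1098

$75.11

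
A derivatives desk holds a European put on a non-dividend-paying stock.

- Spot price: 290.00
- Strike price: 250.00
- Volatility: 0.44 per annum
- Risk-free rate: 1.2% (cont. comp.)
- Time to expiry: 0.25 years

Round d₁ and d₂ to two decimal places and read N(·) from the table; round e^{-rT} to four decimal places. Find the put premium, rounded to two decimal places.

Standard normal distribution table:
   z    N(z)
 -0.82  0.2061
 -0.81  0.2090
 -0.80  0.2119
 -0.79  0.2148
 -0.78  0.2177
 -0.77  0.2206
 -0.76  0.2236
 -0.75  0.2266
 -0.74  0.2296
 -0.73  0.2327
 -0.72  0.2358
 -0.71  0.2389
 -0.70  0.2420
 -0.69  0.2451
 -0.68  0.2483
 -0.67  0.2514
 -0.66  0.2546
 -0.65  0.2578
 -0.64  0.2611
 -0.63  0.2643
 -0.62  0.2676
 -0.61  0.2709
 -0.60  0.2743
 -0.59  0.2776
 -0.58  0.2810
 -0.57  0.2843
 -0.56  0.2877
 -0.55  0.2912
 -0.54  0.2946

8.59

σ√T = 0.44·√0.25 = 0.2200
d₁ = [ln(290/250) + (0.012 + 0.44²/2)·0.25] / 0.2200 = [0.1484 + 0.0272] / 0.2200 = 0.7983 → 0.80
d₂ = d₁ − σ√T = 0.7983 − 0.2200 = 0.5783 → 0.58
e^(−rT) = e^(−0.012·0.25) = 0.9970
P = 250·0.9970·N(-0.58) − 290·N(-0.80) = 250·0.9970·0.2810 − 290·0.2119 = 70.0393 − 61.4510 = 8.5883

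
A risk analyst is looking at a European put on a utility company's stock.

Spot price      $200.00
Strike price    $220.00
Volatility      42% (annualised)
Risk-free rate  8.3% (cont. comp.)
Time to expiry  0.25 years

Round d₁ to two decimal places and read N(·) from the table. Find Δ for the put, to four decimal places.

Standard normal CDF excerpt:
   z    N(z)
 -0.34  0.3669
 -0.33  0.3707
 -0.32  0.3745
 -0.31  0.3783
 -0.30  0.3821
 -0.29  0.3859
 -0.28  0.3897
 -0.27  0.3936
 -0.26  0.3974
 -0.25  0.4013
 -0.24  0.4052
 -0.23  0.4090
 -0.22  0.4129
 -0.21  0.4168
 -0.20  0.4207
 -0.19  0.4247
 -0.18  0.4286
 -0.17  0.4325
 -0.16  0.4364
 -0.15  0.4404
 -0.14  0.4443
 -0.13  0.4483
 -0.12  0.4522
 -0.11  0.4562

T = 0.25;  σ√T = 0.2100
d₁ = [ln(200/220) + (0.083 + 0.42²/2)·0.25] / 0.2100 = [-0.0953 + 0.0428] / 0.2100 = -0.2500 ⇒ -0.25
N(d₁) = N(-0.25) = 0.4013
Δ_put = N(d₁) − 1 = 0.4013 − 1 = -0.5987

-0.5987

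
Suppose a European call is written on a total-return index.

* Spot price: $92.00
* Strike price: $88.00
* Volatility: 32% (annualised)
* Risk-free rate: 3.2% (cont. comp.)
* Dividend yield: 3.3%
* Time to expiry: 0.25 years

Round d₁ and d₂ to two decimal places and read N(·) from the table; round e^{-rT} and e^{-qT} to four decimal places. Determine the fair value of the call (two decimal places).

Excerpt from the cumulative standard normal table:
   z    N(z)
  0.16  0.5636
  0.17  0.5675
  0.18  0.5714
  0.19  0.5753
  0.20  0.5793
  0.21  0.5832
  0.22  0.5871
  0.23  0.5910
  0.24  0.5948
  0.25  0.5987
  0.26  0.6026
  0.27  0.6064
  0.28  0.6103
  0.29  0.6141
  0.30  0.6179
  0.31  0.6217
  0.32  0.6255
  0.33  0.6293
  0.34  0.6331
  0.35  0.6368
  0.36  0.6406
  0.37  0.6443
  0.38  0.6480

$7.88

T = 0.25;  σ√T = 0.1600
d₁ = [ln(92/88) + (0.032 − 0.033 + ½·0.32²)·0.25] / (σ√T) = (0.0445 + 0.0126) / 0.1600 = 0.3563 ⇒ 0.36
d₂ = 0.3563 − 0.1600 = 0.1963 ⇒ 0.20
e^(−qT) = e^(−0.033·0.25) = 0.9918;  e^(−rT) = e^(−0.032·0.25) = 0.9920
C = 92·0.9918·N(0.36) − 88·0.9920·N(0.20) = 92·0.9918·0.6406 − 88·0.9920·0.5793 = 58.4519 − 50.5706 = 7.8814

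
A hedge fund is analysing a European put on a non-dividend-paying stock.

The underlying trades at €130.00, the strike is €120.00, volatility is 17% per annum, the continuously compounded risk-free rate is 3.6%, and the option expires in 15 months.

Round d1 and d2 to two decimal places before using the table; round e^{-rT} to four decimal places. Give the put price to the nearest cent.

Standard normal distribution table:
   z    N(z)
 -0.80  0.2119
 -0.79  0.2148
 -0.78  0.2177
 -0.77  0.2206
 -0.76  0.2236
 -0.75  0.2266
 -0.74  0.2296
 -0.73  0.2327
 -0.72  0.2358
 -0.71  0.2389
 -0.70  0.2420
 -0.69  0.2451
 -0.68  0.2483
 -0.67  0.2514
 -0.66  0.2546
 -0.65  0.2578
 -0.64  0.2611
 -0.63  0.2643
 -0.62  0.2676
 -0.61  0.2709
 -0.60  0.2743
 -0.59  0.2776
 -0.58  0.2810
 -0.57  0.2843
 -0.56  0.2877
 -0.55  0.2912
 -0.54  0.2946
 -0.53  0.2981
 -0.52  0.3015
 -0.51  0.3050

σ√T = 0.17·√1.25 = 0.1901
d₁ = [ln(130/120) + (0.036 + 0.17²/2)·1.25] / 0.1901 = [0.0800 + 0.0631] / 0.1901 = 0.7529 → 0.75
d₂ = d₁ − σ√T = 0.7529 − 0.1901 = 0.5629 → 0.56
exp(−rT) = exp(−0.036·1.25) = 0.9560
N(−d₂) = N(-0.56) = 0.2877;  N(−d₁) = N(-0.75) = 0.2266
P = 120·0.9560·0.2877 − 130·0.2266 = 33.0049 − 29.4580 = 3.5469

€3.55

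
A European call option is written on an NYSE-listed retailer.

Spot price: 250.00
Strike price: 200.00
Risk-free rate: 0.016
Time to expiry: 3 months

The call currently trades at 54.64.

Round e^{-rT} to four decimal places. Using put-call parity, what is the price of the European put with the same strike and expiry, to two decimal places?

e^(−rT) = e^(−0.016·0.25) = 0.9960
Put-call parity: C − P = S − K·e^(−rT) = 250 − 200·0.9960 = 250 − 199.2000 = 50.8000
P = C − (C − P) = 54.64 − (50.8000) = 3.8400

3.84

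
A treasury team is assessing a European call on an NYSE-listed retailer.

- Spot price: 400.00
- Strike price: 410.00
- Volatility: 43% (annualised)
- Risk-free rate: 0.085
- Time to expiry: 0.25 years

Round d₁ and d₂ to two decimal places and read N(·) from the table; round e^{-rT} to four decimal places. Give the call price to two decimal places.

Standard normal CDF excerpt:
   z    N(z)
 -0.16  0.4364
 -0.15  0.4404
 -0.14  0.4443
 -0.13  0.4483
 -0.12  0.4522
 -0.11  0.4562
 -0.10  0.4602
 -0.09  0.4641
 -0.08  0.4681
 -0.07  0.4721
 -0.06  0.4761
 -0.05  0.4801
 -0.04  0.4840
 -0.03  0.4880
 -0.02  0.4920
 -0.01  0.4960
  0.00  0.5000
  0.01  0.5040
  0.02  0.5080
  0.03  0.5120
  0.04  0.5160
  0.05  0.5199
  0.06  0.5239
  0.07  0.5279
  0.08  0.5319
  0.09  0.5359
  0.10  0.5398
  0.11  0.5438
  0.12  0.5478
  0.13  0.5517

32.85

σ√T = 0.43 × 0.5000 = 0.2150
d₁ = [ln(400/410) + (0.085 + ½·0.43²)·0.25] / (σ√T) = (-0.0247 + 0.0444) / 0.2150 = 0.0915 which rounds to 0.09
d₂ = 0.0915 − 0.2150 = -0.1235 which rounds to -0.12
exp(−rT) = exp(−0.085·0.25) = 0.9790
C = 400·N(0.09) − 410·0.9790·N(-0.12) = 400·0.5359 − 410·0.9790·0.4522 = 214.3600 − 181.5086 = 32.8514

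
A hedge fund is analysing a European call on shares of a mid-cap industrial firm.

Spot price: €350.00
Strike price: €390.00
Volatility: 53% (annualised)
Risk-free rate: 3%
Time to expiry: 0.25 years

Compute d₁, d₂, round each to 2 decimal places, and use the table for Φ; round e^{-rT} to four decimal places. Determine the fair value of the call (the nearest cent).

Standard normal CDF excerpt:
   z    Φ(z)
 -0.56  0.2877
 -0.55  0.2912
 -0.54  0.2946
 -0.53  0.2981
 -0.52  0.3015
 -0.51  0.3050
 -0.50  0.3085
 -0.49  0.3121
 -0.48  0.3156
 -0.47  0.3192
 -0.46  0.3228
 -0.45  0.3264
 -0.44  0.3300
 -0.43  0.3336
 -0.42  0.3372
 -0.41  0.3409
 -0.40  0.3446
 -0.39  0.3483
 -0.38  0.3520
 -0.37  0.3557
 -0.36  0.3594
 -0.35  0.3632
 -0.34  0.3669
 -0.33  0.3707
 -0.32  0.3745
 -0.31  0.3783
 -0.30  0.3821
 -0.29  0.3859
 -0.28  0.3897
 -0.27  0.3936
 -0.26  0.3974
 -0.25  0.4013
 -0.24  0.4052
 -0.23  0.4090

€22.40

T = 0.25;  σ√T = 0.2650
d₁ = [ln(350/390) + (0.03 + ½·0.53²)·0.25] / (σ√T) = (-0.1082 + 0.0426) / 0.2650 = -0.2476 ⇒ -0.25
d₂ = -0.2476 − 0.2650 = -0.5126 ⇒ -0.51
exp(−rT) = exp(−0.03·0.25) = 0.9925
N(d₁) = N(-0.25) = 0.4013;  N(d₂) = N(-0.51) = 0.3050
C = 350·0.4013 − 390·0.9925·0.3050 = 140.4550 − 118.0579 = 22.3971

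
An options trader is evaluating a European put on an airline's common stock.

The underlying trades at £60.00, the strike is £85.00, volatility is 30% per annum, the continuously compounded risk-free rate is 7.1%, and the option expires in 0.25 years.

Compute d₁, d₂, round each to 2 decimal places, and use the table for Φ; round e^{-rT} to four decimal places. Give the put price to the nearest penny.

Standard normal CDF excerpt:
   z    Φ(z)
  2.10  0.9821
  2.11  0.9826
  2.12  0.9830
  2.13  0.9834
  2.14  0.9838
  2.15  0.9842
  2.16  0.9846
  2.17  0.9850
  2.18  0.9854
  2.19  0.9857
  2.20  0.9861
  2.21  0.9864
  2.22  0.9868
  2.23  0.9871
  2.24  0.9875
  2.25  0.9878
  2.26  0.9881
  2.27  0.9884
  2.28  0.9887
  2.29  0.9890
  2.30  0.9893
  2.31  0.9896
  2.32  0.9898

£23.56

σ√T = 0.3 × 0.5000 = 0.1500
d₁ = [ln(60/85) + (0.071 + ½·0.3²)·0.25] / (σ√T) = (-0.3483 + 0.0290) / 0.1500 = -2.1287 ≈ -2.13
d₂ = -2.1287 − 0.1500 = -2.2787 ≈ -2.28
e^(−rT) = e^(−0.071·0.25) = 0.9824
N(−d₂) = N(2.28) = 0.9887;  N(−d₁) = N(2.13) = 0.9834
P = 85·0.9824·0.9887 − 60·0.9834 = 82.5604 − 59.0040 = 23.5564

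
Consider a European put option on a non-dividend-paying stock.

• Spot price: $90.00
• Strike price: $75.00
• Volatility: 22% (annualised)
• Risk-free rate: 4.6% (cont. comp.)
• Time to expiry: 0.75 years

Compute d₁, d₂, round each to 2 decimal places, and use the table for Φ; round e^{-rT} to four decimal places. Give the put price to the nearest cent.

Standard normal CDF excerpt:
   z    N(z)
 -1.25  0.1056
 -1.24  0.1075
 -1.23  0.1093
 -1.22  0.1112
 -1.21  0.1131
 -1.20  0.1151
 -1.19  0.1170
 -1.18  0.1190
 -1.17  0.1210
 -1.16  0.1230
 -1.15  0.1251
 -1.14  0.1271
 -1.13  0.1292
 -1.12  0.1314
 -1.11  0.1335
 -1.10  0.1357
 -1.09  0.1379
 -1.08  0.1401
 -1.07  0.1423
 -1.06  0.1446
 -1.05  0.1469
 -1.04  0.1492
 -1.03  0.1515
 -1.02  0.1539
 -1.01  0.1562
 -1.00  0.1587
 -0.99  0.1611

σ√T = 0.22·√0.75 = 0.1905
d₁ = [ln(90/75) + (0.046 + 0.22²/2)·0.75] / 0.1905 = [0.1823 + 0.0527] / 0.1905 = 1.2333 ⇒ 1.23
d₂ = d₁ − σ√T = 1.2333 − 0.1905 = 1.0428 ⇒ 1.04
exp(−rT) = exp(−0.046·0.75) = 0.9661
P = 75·0.9661·N(-1.04) − 90·N(-1.23) = 75·0.9661·0.1492 − 90·0.1093 = 10.8107 − 9.8370 = 0.9737

$0.97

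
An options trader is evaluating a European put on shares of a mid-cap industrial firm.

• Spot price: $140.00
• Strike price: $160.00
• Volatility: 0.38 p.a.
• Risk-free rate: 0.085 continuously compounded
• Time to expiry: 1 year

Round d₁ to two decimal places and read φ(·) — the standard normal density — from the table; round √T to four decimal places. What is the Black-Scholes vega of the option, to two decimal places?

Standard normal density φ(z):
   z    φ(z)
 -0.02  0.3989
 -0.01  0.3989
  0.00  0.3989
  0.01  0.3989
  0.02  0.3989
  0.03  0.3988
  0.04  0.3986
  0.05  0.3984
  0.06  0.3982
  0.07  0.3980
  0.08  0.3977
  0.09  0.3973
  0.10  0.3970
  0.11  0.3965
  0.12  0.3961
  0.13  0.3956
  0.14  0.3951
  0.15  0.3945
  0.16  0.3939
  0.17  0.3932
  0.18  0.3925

55.75

T = 1;  σ√T = 0.3800
d₁ = [ln(140/160) + (0.085 + ½·0.38²)·1] / (σ√T) = (-0.1335 + 0.1572) / 0.3800 = 0.0623 → 0.06
√T = √1 = 1.0000
φ(d₁) = φ(0.06) = 0.3982
vega = S·φ(d₁)·√T = 140·0.3982·1.0000 = 55.7480
(Call and put vega coincide under Black-Scholes.)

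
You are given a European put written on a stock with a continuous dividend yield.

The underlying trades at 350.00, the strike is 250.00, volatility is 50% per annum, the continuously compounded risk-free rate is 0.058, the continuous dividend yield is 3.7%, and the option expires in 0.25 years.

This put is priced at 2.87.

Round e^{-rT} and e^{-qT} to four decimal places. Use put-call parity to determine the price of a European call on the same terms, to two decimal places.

exp(−qT) = exp(−0.037·0.25) = 0.9908;  exp(−rT) = exp(−0.058·0.25) = 0.9856
Put-call parity: C − P = S·e^(−qT) − K·e^(−rT) = 350·0.9908 − 250·0.9856 = 346.7800 − 246.4000 = 100.3800
C = P + (C − P) = 2.87 + (100.3800) = 103.2500

103.25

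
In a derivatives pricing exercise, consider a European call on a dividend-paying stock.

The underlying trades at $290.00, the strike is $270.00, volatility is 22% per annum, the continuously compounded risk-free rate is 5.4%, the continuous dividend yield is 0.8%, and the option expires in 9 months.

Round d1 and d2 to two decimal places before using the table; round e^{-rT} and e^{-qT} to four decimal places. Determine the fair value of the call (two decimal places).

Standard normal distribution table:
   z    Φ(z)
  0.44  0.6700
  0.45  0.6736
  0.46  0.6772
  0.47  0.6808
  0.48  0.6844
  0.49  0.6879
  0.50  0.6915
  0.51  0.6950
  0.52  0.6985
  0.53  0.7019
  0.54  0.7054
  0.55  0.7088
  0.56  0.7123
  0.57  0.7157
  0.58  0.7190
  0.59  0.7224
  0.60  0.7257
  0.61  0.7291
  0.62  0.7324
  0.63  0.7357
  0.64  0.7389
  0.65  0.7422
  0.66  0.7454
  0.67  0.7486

σ√T = 0.22·√0.75 = 0.1905
ln(S/K) + (r − q + σ²/2)T = ln(290/270) + (0.054 − 0.008 + 0.22²/2)·0.75 = 0.0715 + 0.0527 = 0.1241
d₁ = 0.1241 / 0.1905 = 0.6514 → 0.65
d₂ = d₁ − σ√T = 0.6514 − 0.1905 = 0.4609 → 0.46
e^(−qT) = e^(−0.008·0.75) = 0.9940;  e^(−rT) = e^(−0.054·0.75) = 0.9603
N(d₁) = N(0.65) = 0.7422;  N(d₂) = N(0.46) = 0.6772
C = 290·0.9940·0.7422 − 270·0.9603·0.6772 = 213.9466 − 175.5851 = 38.3615

$38.36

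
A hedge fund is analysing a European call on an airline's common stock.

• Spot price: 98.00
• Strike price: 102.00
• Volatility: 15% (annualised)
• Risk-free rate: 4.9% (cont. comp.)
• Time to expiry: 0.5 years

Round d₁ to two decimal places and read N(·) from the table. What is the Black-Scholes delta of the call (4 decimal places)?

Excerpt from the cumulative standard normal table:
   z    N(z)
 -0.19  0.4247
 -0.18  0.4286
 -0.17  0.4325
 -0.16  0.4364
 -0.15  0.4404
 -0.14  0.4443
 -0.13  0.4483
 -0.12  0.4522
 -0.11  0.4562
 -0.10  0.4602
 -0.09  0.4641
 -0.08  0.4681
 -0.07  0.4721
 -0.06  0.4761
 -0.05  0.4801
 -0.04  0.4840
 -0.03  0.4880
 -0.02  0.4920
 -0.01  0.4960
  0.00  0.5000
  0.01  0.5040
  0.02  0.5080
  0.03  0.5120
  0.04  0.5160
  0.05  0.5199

σ√T = 0.15 × 0.7071 = 0.1061
d₁ = [ln(98/102) + (0.049 + 0.15²/2)·0.5] / 0.1061 = [-0.0400 + 0.0301] / 0.1061 = -0.0932 → -0.09
N(d₁) = N(-0.09) = 0.4641
Δ_call = N(d₁) = 0.4641

0.4641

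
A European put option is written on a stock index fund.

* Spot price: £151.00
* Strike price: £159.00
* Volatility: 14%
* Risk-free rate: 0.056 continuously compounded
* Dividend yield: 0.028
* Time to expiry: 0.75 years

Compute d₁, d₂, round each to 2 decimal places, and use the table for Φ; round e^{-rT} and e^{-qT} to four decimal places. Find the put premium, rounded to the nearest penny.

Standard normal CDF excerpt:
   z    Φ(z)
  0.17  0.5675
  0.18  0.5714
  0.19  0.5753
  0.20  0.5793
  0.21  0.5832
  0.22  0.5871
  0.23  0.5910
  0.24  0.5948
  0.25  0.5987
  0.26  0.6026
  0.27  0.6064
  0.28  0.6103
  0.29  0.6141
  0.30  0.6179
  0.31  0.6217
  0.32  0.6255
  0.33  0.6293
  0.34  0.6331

T = 0.75;  σ√T = 0.1212
d₁ = [ln(151/159) + (0.056 − 0.028 + 0.14²/2)·0.75] / 0.1212 = [-0.0516 + 0.0284] / 0.1212 = -0.1920 which rounds to -0.19
d₂ = d₁ − σ√T = -0.1920 − 0.1212 = -0.3132 which rounds to -0.31
e^(−qT) = e^(−0.028·0.75) = 0.9792;  e^(−rT) = e^(−0.056·0.75) = 0.9589
P = 159·0.9589·N(0.31) − 151·0.9792·N(0.19) = 159·0.9589·0.6217 − 151·0.9792·0.5753 = 94.7876 − 85.0634 = 9.7242

£9.72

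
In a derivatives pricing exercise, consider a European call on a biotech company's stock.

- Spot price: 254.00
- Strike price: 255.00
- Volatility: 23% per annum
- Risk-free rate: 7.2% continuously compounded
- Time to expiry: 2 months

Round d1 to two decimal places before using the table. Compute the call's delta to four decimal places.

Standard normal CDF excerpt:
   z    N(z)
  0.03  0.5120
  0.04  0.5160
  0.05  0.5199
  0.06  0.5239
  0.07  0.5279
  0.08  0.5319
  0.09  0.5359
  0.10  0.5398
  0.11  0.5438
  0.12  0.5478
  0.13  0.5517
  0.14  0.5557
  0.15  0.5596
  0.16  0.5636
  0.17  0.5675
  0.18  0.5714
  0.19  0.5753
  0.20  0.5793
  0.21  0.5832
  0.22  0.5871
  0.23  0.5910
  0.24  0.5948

σ√T = 0.23·√0.1667 = 0.0939
ln(S/K) + (r + σ²/2)T = ln(254/255) + (0.072 + 0.23²/2)·0.1667 = -0.0039 + 0.0164 = 0.0125
d₁ = 0.0125 / 0.0939 = 0.1329 ⇒ 0.13
N(d₁) = N(0.13) = 0.5517
Δ_call = N(d₁) = 0.5517

0.5517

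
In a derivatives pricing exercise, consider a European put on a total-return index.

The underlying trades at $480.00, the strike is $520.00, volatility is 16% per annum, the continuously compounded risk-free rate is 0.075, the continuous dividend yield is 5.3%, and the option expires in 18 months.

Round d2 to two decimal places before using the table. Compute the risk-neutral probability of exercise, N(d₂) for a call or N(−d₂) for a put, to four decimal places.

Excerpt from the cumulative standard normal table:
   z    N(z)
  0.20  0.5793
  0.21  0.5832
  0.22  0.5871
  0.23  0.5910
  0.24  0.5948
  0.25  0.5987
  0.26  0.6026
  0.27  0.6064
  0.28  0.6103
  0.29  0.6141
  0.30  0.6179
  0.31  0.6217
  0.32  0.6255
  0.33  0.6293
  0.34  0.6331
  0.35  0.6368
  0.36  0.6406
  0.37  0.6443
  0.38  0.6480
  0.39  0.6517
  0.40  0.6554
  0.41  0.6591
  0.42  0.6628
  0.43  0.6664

T = 1.5;  σ√T = 0.1960
ln(S/K) + (r − q + σ²/2)T = ln(480/520) + (0.075 − 0.053 + 0.16²/2)·1.5 = -0.0800 + 0.0522 = -0.0278
d₁ = -0.0278 / 0.1960 = -0.1421 which rounds to -0.14
d₂ = d₁ − σ√T = -0.1421 − 0.1960 = -0.3380 which rounds to -0.34
Pr(exercise) under Q = N(−d₂) = N(0.34) = 0.6331

0.6331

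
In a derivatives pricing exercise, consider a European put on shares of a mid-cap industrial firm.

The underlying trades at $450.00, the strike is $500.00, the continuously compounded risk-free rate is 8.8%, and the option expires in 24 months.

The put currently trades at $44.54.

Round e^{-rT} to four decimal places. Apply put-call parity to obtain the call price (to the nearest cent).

e^(−rT) = e^(−0.088·2) = 0.8386
Put-call parity: C − P = S − K·e^(−rT) = 450 − 500·0.8386 = 450 − 419.3000 = 30.7000
C = P + (C − P) = 44.54 + (30.7000) = 75.2400

$75.24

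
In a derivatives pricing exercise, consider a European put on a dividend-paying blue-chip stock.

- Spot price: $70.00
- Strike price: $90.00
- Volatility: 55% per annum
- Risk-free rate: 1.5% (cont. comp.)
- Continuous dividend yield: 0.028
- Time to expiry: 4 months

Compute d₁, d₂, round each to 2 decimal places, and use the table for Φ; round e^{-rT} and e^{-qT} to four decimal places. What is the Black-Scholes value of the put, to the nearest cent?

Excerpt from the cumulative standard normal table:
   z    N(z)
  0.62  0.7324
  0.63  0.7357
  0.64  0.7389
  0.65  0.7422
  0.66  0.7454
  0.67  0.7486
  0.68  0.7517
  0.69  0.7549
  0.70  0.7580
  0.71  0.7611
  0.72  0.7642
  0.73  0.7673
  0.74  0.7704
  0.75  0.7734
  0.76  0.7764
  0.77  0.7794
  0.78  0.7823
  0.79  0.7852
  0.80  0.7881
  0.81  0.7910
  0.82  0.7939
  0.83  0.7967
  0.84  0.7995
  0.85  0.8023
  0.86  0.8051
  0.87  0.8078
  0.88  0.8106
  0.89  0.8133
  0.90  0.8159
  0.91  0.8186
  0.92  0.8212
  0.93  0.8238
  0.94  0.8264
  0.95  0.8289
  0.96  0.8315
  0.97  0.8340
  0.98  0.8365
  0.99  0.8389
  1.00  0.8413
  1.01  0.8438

T = 0.3333;  σ√T = 0.3175
d₁ = [ln(70/90) + (0.015 − 0.028 + ½·0.55²)·0.3333] / (σ√T) = (-0.2513 + 0.0461) / 0.3175 = -0.6463 ≈ -0.65
d₂ = -0.6463 − 0.3175 = -0.9639 ≈ -0.96
e^(−qT) = e^(−0.028·0.3333) = 0.9907;  e^(−rT) = e^(−0.015·0.3333) = 0.9950
N(−d₂) = N(0.96) = 0.8315;  N(−d₁) = N(0.65) = 0.7422
P = 90·0.9950·0.8315 − 70·0.9907·0.7422 = 74.4608 − 51.4708 = 22.9900

$22.99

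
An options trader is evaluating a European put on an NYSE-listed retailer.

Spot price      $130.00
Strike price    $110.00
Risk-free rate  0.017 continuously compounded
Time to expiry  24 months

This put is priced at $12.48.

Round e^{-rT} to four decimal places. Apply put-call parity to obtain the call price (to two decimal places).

exp(−rT) = exp(−0.017·2) = 0.9666
Put-call parity: C − P = S − K·e^(−rT) = 130 − 110·0.9666 = 130 − 106.3260 = 23.6740
C = P + (C − P) = 12.48 + (23.6740) = 36.1540

$36.15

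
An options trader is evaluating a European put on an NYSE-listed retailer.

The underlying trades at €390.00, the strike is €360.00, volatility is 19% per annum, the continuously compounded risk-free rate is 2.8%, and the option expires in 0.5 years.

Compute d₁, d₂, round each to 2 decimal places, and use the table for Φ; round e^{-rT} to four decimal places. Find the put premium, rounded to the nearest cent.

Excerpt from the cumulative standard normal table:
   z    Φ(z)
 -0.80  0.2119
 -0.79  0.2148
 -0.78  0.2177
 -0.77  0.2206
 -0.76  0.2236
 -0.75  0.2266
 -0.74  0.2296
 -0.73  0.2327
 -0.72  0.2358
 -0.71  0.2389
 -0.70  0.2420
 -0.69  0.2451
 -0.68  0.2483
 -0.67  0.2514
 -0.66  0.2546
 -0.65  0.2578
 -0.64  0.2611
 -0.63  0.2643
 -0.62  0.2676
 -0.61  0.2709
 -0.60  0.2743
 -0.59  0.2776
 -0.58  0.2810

σ√T = 0.19·√0.5 = 0.1344
d₁ = [ln(390/360) + (0.028 + 0.19²/2)·0.5] / 0.1344 = [0.0800 + 0.0230] / 0.1344 = 0.7672 → 0.77
d₂ = d₁ − σ√T = 0.7672 − 0.1344 = 0.6328 → 0.63
exp(−rT) = exp(−0.028·0.5) = 0.9861
P = 360·0.9861·N(-0.63) − 390·N(-0.77) = 360·0.9861·0.2643 − 390·0.2206 = 93.8254 − 86.0340 = 7.7914

€7.79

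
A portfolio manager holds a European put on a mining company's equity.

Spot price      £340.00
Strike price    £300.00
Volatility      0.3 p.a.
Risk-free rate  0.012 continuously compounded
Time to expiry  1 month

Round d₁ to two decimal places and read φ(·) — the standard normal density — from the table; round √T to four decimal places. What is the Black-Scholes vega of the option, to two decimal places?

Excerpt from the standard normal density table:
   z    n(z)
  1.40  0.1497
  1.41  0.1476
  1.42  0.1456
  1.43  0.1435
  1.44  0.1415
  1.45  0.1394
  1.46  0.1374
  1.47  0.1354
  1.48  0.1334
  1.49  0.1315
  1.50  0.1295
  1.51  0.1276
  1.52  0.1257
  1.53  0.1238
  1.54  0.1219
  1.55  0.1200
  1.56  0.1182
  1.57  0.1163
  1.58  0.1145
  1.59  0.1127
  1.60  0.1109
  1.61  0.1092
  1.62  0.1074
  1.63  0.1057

T = 0.08333;  σ√T = 0.0866
d₁ = [ln(340/300) + (0.012 + ½·0.3²)·0.08333] / (σ√T) = (0.1252 + 0.0047) / 0.0866 = 1.5001 → 1.50
√T = √0.08333 = 0.2887
φ(d₁) = φ(1.50) = 0.1295
vega = S·φ(d₁)·√T = 340·0.1295·0.2887 = 12.7115

12.71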